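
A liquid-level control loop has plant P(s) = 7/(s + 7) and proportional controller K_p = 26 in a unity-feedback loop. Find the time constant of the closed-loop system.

Closed-loop transfer function: T(s) = K_p·P(s)/(1 + K_p·P(s)) = 182/(s + 7 + 182) = 182/(s + 189).
Time constant τ = 1/189 = 0.00529 s.

τ = 0.00529 s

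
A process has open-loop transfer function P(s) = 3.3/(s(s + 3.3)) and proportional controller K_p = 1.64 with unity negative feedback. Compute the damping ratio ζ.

ζ = 0.709

1 + K_p·P(s) = 0 gives s² + 3.3s + 5.412 = 0.
Matching s² + 2ζω_n s + ω_n²: ω_n = √5.412 = 2.326 rad/s and 2ζω_n = 3.3, so ζ = 3.3/(2·2.326) = 0.709.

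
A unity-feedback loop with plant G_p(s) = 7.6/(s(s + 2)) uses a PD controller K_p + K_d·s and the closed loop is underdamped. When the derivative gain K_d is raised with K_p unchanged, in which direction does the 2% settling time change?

decrease

Characteristic equation s² + (2 + 7.6K_d)s + 7.6K_p = 0: raising K_d increases ζω_n = (2+7.6K_d)/2 while the loop stays underdamped, so T_s ≈ 4/(ζω_n) decreases.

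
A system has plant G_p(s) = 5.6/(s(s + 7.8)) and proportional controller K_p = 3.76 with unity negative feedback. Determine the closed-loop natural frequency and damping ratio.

With unity feedback the closed-loop characteristic equation is s² + 7.8s + 3.76·5.6 = s² + 7.8s + 21.06 = 0.
Matching s² + 2ζω_n s + ω_n²: ω_n = √21.06 = 4.589 rad/s and 2ζω_n = 7.8, so ζ = 7.8/(2·4.589) = 0.85.

ω_n = 4.59 rad/s, ζ = 0.85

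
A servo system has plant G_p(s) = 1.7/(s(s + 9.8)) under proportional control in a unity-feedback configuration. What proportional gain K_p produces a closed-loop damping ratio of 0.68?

Closed-loop characteristic equation: s² + 9.8s + K_p·1.7 = 0.
So ω_n = √(1.7K_p) and 2ζω_n = 9.8, giving ζ = 9.8/(2√(1.7K_p)).
Setting ζ = 0.68: √(1.7K_p) = 9.8/(2·0.68) = 7.206, so K_p = 51.92/1.7 = 30.5.

K_p = 30.5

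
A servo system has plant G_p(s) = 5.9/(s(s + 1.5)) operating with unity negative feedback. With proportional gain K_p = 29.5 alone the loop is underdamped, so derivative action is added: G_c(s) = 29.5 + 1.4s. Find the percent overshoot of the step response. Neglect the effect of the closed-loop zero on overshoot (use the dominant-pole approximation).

28.6%

Forward path: (29.5 + 1.4s)·5.9/(s(s+1.5)). The closed-loop characteristic equation is s² + (1.5 + 5.9·1.4)s + 5.9·29.5 = 0.
That is s² + 9.76s + 174.1 = 0, so ω_n = 13.19 rad/s and ζ = 9.76/(2·13.19) = 0.3699.
%OS = 100·exp(−πζ/√(1−ζ²)) = 28.6%.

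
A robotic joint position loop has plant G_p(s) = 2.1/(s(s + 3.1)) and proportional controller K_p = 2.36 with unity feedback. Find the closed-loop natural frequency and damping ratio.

ω_n = 2.23 rad/s, ζ = 0.696

The closed-loop denominator is s(s+3.1) + 2.36·2.1 = s² + 3.1s + 4.956.
So ω_n² = 4.956 ⇒ ω_n = 2.226 rad/s, and ζ = 3.1/(2ω_n) = 0.696.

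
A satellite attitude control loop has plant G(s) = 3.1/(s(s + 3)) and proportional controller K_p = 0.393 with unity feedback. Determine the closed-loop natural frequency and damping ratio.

The closed-loop denominator is s(s+3) + 0.393·3.1 = s² + 3s + 1.218.
Matching s² + 2ζω_n s + ω_n²: ω_n = √1.218 = 1.104 rad/s and 2ζω_n = 3, so ζ = 3/(2·1.104) = 1.36.

ω_n = 1.1 rad/s, ζ = 1.36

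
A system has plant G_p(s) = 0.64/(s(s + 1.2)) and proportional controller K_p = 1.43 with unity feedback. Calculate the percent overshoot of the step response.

7.97%

From 1 + K_pG_p(s) = 0: s² + 1.2s + 0.9152 = 0 ⇒ ω_n = 0.9567, ζ = 0.6272.
%OS = 100·exp(−πζ/√(1−ζ²)) = 100·exp(−π·0.6272/√0.6066) = 7.97%.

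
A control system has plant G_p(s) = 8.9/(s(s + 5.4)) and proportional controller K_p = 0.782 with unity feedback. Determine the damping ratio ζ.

ζ = 1.02

With unity feedback the closed-loop characteristic equation is s² + 5.4s + 0.782·8.9 = s² + 5.4s + 6.96 = 0.
Matching s² + 2ζω_n s + ω_n²: ω_n = √6.96 = 2.638 rad/s and 2ζω_n = 5.4, so ζ = 5.4/(2·2.638) = 1.02.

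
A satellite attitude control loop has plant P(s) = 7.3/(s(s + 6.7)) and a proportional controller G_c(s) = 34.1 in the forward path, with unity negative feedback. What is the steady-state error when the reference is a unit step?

The open loop G_c(s)P(s) has a pole at the origin (type 1), so the static position error constant is infinite and e_ss = 1/(1+∞) = 0.

0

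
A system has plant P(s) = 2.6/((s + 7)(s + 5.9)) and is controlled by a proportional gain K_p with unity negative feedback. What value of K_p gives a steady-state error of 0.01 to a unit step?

K_p = 1570

The loop is type 0, so e_ss(step) = 1/(1 + K_pos) with K_pos = K_p·P(0).
P(0) = 0.06295. Require 1/(1 + K_p·0.06295) = 0.01, so 1 + 0.06295·K_p = 100.
K_p = (100 − 1)/0.06295 = 1570.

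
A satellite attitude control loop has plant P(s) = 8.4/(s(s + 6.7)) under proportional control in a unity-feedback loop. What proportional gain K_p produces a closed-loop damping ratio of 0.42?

Closed-loop characteristic equation: s² + 6.7s + K_p·8.4 = 0.
So ω_n = √(8.4K_p) and 2ζω_n = 6.7, giving ζ = 6.7/(2√(8.4K_p)).
Setting ζ = 0.42: √(8.4K_p) = 6.7/(2·0.42) = 7.976, so K_p = 63.62/8.4 = 7.57.

K_p = 7.57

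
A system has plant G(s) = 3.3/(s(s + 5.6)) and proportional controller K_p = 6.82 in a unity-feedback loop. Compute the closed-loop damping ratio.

1 + K_p·G(s) = 0 gives s² + 5.6s + 22.51 = 0.
So ω_n² = 22.51 ⇒ ω_n = 4.744 rad/s, and ζ = 5.6/(2ω_n) = 0.59.

ζ = 0.59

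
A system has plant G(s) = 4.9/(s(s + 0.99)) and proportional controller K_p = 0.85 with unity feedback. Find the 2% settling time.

T_s ≈ 8.08 s

The closed-loop denominator s² + 0.99s + 4.165 gives ω_n = √4.165 = 2.041 and ζ = 0.99/(2ω_n) = 0.2425.
2% settling time T_s ≈ 4/(ζω_n) = 4/0.495 = 8.08 s.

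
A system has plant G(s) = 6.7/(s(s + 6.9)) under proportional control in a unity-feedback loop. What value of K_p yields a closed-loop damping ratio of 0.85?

K_p = 2.46

Closed-loop characteristic equation: s² + 6.9s + K_p·6.7 = 0.
So ω_n = √(6.7K_p) and 2ζω_n = 6.9, giving ζ = 6.9/(2√(6.7K_p)).
Setting ζ = 0.85: √(6.7K_p) = 6.9/(2·0.85) = 4.059, so K_p = 16.47/6.7 = 2.46.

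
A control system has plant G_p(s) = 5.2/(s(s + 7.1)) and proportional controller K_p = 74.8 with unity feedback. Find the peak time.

T_p = 0.162 s

From 1 + K_pG_p(s) = 0: s² + 7.1s + 389 = 0 ⇒ ω_n = 19.72, ζ = 0.18.
Damped frequency ω_d = ω_n√(1−ζ²) = 19.4 rad/s, so peak time T_p = π/ω_d = 0.162 s.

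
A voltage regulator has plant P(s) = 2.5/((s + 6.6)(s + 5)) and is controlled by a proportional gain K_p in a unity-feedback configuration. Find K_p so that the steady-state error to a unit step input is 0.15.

K_p = 74.8

Steady-state error for a unit step on this type-0 loop is 1/(1 + K_p·P(0)).
P(0) = 0.07576. Require 1/(1 + K_p·0.07576) = 0.15, so 1 + 0.07576·K_p = 6.667.
K_p = (6.667 − 1)/0.07576 = 74.8.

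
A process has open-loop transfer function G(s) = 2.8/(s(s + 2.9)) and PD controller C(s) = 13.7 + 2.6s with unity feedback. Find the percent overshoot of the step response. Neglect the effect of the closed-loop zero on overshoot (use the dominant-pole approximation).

Forward path: (13.7 + 2.6s)·2.8/(s(s+2.9)). The closed-loop characteristic equation is s² + (2.9 + 2.8·2.6)s + 2.8·13.7 = 0.
That is s² + 10.18s + 38.36 = 0, so ω_n = 6.194 rad/s and ζ = 10.18/(2·6.194) = 0.8218.
%OS = 100·exp(−πζ/√(1−ζ²)) = 1.08%.

1.08%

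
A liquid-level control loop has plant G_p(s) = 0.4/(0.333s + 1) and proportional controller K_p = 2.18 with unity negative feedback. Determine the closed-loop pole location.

s = -5.622

Closed loop: T(s) = K_p·G_p/(1+K_p·G_p) = 0.872/(0.333s + 1 + 0.872), with pole at s = −(1 + 0.872)/0.333 = −5.622.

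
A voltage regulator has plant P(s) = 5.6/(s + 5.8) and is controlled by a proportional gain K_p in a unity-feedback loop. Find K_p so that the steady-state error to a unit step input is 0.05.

K_p = 19.7

For a type-0 loop with proportional control, e_ss = 1/(1 + K_p·P(0)).
P(0) = 0.9655. Require 1/(1 + K_p·0.9655) = 0.05, so 1 + 0.9655·K_p = 20.
K_p = (20 − 1)/0.9655 = 19.7.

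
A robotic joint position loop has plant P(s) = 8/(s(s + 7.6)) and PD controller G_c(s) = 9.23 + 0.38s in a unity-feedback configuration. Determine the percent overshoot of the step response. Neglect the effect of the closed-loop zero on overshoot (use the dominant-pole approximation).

8.4%

Forward path: (9.23 + 0.38s)·8/(s(s+7.6)). The closed-loop characteristic equation is s² + (7.6 + 8·0.38)s + 8·9.23 = 0.
That is s² + 10.64s + 73.84 = 0, so ω_n = 8.593 rad/s and ζ = 10.64/(2·8.593) = 0.6191.
%OS = 100·exp(−πζ/√(1−ζ²)) = 8.4%.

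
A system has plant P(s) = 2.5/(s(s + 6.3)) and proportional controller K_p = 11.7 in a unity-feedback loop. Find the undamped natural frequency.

ω_n = 5.41 rad/s

The closed-loop denominator is s(s+6.3) + 11.7·2.5 = s² + 6.3s + 29.25.
So ω_n² = 29.25 ⇒ ω_n = 5.408 rad/s, and ζ = 6.3/(2ω_n) = 0.582.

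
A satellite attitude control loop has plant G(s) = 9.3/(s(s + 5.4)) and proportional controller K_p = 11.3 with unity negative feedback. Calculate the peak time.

The closed-loop denominator s² + 5.4s + 105.1 gives ω_n = √105.1 = 10.25 and ζ = 5.4/(2ω_n) = 0.2634.
Damped frequency ω_d = ω_n√(1−ζ²) = 9.889 rad/s, so peak time T_p = π/ω_d = 0.318 s.

T_p = 0.318 s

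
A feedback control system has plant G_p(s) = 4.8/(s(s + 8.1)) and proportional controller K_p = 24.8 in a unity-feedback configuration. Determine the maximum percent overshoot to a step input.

28.5%

The closed-loop denominator s² + 8.1s + 119 gives ω_n = √119 = 10.91 and ζ = 8.1/(2ω_n) = 0.3712.
%OS = 100·exp(−πζ/√(1−ζ²)) = 100·exp(−π·0.3712/√0.8622) = 28.5%.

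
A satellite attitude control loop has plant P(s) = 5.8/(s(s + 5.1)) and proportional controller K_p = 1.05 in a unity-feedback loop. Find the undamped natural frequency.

The closed-loop denominator is s(s+5.1) + 1.05·5.8 = s² + 5.1s + 6.09.
So ω_n² = 6.09 ⇒ ω_n = 2.468 rad/s, and ζ = 5.1/(2ω_n) = 1.03.

ω_n = 2.47 rad/s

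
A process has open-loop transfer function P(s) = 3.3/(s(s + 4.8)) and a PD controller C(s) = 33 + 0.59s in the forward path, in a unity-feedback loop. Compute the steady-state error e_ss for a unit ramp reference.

The loop has one pole at the origin (type 1). Velocity error constant K_v = lim_{s→0} s·C(s)P(s) = 33·3.3/4.8 = 22.69.
Steady-state error to a unit ramp: e_ss = 1/K_v = 0.0441.

0.0441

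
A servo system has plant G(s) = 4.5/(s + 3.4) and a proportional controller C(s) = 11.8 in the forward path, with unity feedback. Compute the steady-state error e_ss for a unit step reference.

0.0602

The loop is type 0. Static position error constant K_pos = C(0)·G(0) = 11.8·1.324 = 15.62.
Steady-state error to a unit step: e_ss = 1/(1+K_pos) = 1/16.62 = 0.0602.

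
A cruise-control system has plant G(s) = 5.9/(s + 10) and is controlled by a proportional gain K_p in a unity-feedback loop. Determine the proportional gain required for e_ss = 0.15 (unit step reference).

K_p = 9.6

Steady-state error for a unit step on this type-0 loop is 1/(1 + K_p·G(0)).
G(0) = 0.59. Require 1/(1 + K_p·0.59) = 0.15, so 1 + 0.59·K_p = 6.667.
K_p = (6.667 − 1)/0.59 = 9.6.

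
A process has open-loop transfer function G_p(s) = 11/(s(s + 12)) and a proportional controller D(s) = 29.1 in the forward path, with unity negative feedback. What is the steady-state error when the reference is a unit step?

The open loop D(s)G_p(s) has a pole at the origin (type 1), so the static position error constant is infinite and e_ss = 1/(1+∞) = 0.

0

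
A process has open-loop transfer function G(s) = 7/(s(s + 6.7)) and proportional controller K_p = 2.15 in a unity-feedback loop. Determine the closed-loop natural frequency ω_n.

ω_n = 3.88 rad/s

With unity feedback the closed-loop characteristic equation is s² + 6.7s + 2.15·7 = s² + 6.7s + 15.05 = 0.
Matching s² + 2ζω_n s + ω_n²: ω_n = √15.05 = 3.879 rad/s and 2ζω_n = 6.7, so ζ = 6.7/(2·3.879) = 0.864.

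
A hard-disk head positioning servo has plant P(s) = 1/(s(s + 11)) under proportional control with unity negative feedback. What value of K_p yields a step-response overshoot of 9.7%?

K_p = 85.1

From %OS = 100·exp(−πζ/√(1−ζ²)) = 9.7%, ζ = −ln(0.097)/√(π²+ln²(0.097)) = 0.5962.
Characteristic equation s² + 11s + 1K_p = 0 gives ζ = 11/(2√(1K_p)).
Setting ζ = 0.5962: √(1K_p) = 11/(2·0.5962) = 9.225, so K_p = 85.1/1 = 85.1.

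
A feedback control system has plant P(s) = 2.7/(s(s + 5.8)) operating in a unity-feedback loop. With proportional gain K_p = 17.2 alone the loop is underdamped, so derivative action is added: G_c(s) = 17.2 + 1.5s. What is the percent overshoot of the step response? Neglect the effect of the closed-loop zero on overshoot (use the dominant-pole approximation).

Forward path: (17.2 + 1.5s)·2.7/(s(s+5.8)). The closed-loop characteristic equation is s² + (5.8 + 2.7·1.5)s + 2.7·17.2 = 0.
That is s² + 9.85s + 46.44 = 0, so ω_n = 6.815 rad/s and ζ = 9.85/(2·6.815) = 0.7227.
%OS = 100·exp(−πζ/√(1−ζ²)) = 3.74%.

3.74%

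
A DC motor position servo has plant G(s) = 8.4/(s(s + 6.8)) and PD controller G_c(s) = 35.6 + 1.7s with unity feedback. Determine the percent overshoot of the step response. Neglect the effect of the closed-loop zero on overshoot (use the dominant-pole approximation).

Forward path: (35.6 + 1.7s)·8.4/(s(s+6.8)). The closed-loop characteristic equation is s² + (6.8 + 8.4·1.7)s + 8.4·35.6 = 0.
That is s² + 21.08s + 299 = 0, so ω_n = 17.29 rad/s and ζ = 21.08/(2·17.29) = 0.6095.
%OS = 100·exp(−πζ/√(1−ζ²)) = 8.93%.

8.93%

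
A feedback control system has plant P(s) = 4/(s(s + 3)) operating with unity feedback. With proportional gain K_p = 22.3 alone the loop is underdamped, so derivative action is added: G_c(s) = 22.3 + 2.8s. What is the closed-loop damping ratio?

Forward path: (22.3 + 2.8s)·4/(s(s+3)). The closed-loop characteristic equation is s² + (3 + 4·2.8)s + 4·22.3 = 0.
That is s² + 14.2s + 89.2 = 0, so ω_n = 9.445 rad/s and ζ = 14.2/(2·9.445) = 0.7518.

ζ = 0.752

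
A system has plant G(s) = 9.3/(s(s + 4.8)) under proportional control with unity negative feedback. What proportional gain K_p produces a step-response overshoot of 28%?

From %OS = 100·exp(−πζ/√(1−ζ²)) = 28%, ζ = −ln(0.28)/√(π²+ln²(0.28)) = 0.3755.
Characteristic equation s² + 4.8s + 9.3K_p = 0 gives ζ = 4.8/(2√(9.3K_p)).
Setting ζ = 0.3755: √(9.3K_p) = 4.8/(2·0.3755) = 6.391, so K_p = 40.84/9.3 = 4.39.

K_p = 4.39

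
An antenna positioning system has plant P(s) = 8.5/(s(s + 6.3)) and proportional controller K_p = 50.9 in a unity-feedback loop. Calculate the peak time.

From 1 + K_pP(s) = 0: s² + 6.3s + 432.6 = 0 ⇒ ω_n = 20.8, ζ = 0.1514.
Damped frequency ω_d = ω_n√(1−ζ²) = 20.56 rad/s, so peak time T_p = π/ω_d = 0.153 s.

T_p = 0.153 s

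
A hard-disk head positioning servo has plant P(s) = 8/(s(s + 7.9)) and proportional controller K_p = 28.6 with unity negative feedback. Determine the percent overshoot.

42.7%

Closed-loop characteristic equation: s² + 7.9s + 228.8 = 0, so ω_n = 15.13 rad/s and ζ = 7.9/(2·15.13) = 0.2611.
%OS = 100·exp(−πζ/√(1−ζ²)) = 100·exp(−π·0.2611/√0.9318) = 42.7%.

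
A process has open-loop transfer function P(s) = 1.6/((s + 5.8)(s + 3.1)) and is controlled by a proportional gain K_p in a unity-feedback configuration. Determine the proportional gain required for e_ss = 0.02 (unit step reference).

K_p = 551

Steady-state error for a unit step on this type-0 loop is 1/(1 + K_p·P(0)).
P(0) = 0.08899. Require 1/(1 + K_p·0.08899) = 0.02, so 1 + 0.08899·K_p = 50.
K_p = (50 − 1)/0.08899 = 551.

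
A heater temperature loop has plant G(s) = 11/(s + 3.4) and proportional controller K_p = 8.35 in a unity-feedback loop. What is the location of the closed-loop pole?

Closed-loop transfer function: T(s) = K_p·G(s)/(1 + K_p·G(s)) = 91.85/(s + 3.4 + 91.85) = 91.85/(s + 95.25).
The closed-loop pole is at s = −95.25.

s = -95.25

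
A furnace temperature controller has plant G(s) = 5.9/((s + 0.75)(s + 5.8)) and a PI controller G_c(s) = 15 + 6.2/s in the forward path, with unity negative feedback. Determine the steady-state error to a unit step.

The open loop G_c(s)G(s) has a pole at the origin (type 1), so the static position error constant is infinite and e_ss = 1/(1+∞) = 0.

0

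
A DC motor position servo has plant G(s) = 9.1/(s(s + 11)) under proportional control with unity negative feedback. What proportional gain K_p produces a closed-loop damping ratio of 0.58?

K_p = 9.88

Closed-loop characteristic equation: s² + 11s + K_p·9.1 = 0.
So ω_n = √(9.1K_p) and 2ζω_n = 11, giving ζ = 11/(2√(9.1K_p)).
Setting ζ = 0.58: √(9.1K_p) = 11/(2·0.58) = 9.483, so K_p = 89.92/9.1 = 9.88.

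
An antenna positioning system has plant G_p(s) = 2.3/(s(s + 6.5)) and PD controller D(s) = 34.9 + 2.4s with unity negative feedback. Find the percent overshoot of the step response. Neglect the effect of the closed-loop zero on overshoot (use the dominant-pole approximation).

5.83%

Forward path: (34.9 + 2.4s)·2.3/(s(s+6.5)). The closed-loop characteristic equation is s² + (6.5 + 2.3·2.4)s + 2.3·34.9 = 0.
That is s² + 12.02s + 80.27 = 0, so ω_n = 8.959 rad/s and ζ = 12.02/(2·8.959) = 0.6708.
%OS = 100·exp(−πζ/√(1−ζ²)) = 5.83%.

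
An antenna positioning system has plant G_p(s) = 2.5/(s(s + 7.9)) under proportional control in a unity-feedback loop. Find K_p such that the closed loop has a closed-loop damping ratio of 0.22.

K_p = 129

Closed-loop characteristic equation: s² + 7.9s + K_p·2.5 = 0.
So ω_n = √(2.5K_p) and 2ζω_n = 7.9, giving ζ = 7.9/(2√(2.5K_p)).
Setting ζ = 0.22: √(2.5K_p) = 7.9/(2·0.22) = 17.95, so K_p = 322.4/2.5 = 129.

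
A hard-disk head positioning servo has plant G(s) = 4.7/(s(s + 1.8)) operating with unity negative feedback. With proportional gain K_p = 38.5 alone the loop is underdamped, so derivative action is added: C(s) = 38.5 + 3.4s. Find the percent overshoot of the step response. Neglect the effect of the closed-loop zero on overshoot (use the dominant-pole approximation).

Forward path: (38.5 + 3.4s)·4.7/(s(s+1.8)). The closed-loop characteristic equation is s² + (1.8 + 4.7·3.4)s + 4.7·38.5 = 0.
That is s² + 17.78s + 181 = 0, so ω_n = 13.45 rad/s and ζ = 17.78/(2·13.45) = 0.6609.
%OS = 100·exp(−πζ/√(1−ζ²)) = 6.29%.

6.29%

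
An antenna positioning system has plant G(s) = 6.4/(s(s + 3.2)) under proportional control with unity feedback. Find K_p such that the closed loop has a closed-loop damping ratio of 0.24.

Closed-loop characteristic equation: s² + 3.2s + K_p·6.4 = 0.
So ω_n = √(6.4K_p) and 2ζω_n = 3.2, giving ζ = 3.2/(2√(6.4K_p)).
Setting ζ = 0.24: √(6.4K_p) = 3.2/(2·0.24) = 6.667, so K_p = 44.44/6.4 = 6.94.

K_p = 6.94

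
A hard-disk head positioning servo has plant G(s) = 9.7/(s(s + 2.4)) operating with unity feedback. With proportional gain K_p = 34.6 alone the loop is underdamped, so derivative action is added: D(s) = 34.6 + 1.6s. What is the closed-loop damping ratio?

ζ = 0.489

Forward path: (34.6 + 1.6s)·9.7/(s(s+2.4)). The closed-loop characteristic equation is s² + (2.4 + 9.7·1.6)s + 9.7·34.6 = 0.
That is s² + 17.92s + 335.6 = 0, so ω_n = 18.32 rad/s and ζ = 17.92/(2·18.32) = 0.4891.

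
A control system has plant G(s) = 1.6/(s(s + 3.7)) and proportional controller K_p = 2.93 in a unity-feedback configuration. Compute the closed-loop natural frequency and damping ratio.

ω_n = 2.17 rad/s, ζ = 0.854

The closed-loop denominator is s(s+3.7) + 2.93·1.6 = s² + 3.7s + 4.688.
Matching s² + 2ζω_n s + ω_n²: ω_n = √4.688 = 2.165 rad/s and 2ζω_n = 3.7, so ζ = 3.7/(2·2.165) = 0.854.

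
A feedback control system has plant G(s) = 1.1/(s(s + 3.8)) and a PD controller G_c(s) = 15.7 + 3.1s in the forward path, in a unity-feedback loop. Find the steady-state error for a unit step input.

0

The open loop G_c(s)G(s) has a pole at the origin (type 1), so the static position error constant is infinite and e_ss = 1/(1+∞) = 0.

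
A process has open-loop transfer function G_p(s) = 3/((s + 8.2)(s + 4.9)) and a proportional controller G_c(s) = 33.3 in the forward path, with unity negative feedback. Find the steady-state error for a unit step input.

0.287

The loop is type 0. Static position error constant K_pos = G_c(0)·G_p(0) = 33.3·0.07466 = 2.486.
Steady-state error to a unit step: e_ss = 1/(1+K_pos) = 1/3.486 = 0.287.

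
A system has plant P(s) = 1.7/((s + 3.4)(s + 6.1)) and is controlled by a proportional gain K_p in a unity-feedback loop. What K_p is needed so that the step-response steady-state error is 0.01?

K_p = 1210

Steady-state error for a unit step on this type-0 loop is 1/(1 + K_p·P(0)).
P(0) = 0.08197. Require 1/(1 + K_p·0.08197) = 0.01, so 1 + 0.08197·K_p = 100.
K_p = (100 − 1)/0.08197 = 1210.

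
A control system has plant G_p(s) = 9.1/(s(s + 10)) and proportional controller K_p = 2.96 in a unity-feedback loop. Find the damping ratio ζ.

The closed-loop denominator is s(s+10) + 2.96·9.1 = s² + 10s + 26.94.
So ω_n² = 26.94 ⇒ ω_n = 5.19 rad/s, and ζ = 10/(2ω_n) = 0.963.

ζ = 0.963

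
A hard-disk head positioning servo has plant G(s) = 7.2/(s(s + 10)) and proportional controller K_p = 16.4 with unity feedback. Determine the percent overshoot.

The closed-loop denominator s² + 10s + 118.1 gives ω_n = √118.1 = 10.87 and ζ = 10/(2ω_n) = 0.4601.
%OS = 100·exp(−πζ/√(1−ζ²)) = 100·exp(−π·0.4601/√0.7883) = 19.6%.

19.6%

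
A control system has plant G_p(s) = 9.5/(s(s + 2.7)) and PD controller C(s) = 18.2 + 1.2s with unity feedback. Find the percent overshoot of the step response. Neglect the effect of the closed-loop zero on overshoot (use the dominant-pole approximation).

Forward path: (18.2 + 1.2s)·9.5/(s(s+2.7)). The closed-loop characteristic equation is s² + (2.7 + 9.5·1.2)s + 9.5·18.2 = 0.
That is s² + 14.1s + 172.9 = 0, so ω_n = 13.15 rad/s and ζ = 14.1/(2·13.15) = 0.5362.
%OS = 100·exp(−πζ/√(1−ζ²)) = 13.6%.

13.6%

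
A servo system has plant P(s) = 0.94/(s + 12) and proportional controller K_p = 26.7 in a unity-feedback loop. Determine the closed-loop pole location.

s = -37.1

Closed-loop transfer function: T(s) = K_p·P(s)/(1 + K_p·P(s)) = 25.1/(s + 12 + 25.1) = 25.1/(s + 37.1).
The closed-loop pole is at s = −37.1.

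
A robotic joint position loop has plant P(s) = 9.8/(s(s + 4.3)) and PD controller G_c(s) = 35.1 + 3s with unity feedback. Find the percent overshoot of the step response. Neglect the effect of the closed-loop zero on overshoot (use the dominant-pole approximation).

Forward path: (35.1 + 3s)·9.8/(s(s+4.3)). The closed-loop characteristic equation is s² + (4.3 + 9.8·3)s + 9.8·35.1 = 0.
That is s² + 33.7s + 344 = 0, so ω_n = 18.55 rad/s and ζ = 33.7/(2·18.55) = 0.9085.
%OS = 100·exp(−πζ/√(1−ζ²)) = 0.108%.

0.108%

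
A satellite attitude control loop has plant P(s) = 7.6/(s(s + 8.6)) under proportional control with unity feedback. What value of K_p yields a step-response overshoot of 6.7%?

From %OS = 100·exp(−πζ/√(1−ζ²)) = 6.7%, ζ = −ln(0.067)/√(π²+ln²(0.067)) = 0.6522.
Characteristic equation s² + 8.6s + 7.6K_p = 0 gives ζ = 8.6/(2√(7.6K_p)).
Setting ζ = 0.6522: √(7.6K_p) = 8.6/(2·0.6522) = 6.593, so K_p = 43.47/7.6 = 5.72.

K_p = 5.72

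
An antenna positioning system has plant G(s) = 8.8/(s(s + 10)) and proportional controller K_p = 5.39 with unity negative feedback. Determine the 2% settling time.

The closed-loop denominator s² + 10s + 47.43 gives ω_n = √47.43 = 6.887 and ζ = 10/(2ω_n) = 0.726.
2% settling time T_s ≈ 4/(ζω_n) = 4/5 = 0.8 s.

T_s ≈ 0.8 s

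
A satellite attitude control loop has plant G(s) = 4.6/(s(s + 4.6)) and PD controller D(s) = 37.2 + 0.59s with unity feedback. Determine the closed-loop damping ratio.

Forward path: (37.2 + 0.59s)·4.6/(s(s+4.6)). The closed-loop characteristic equation is s² + (4.6 + 4.6·0.59)s + 4.6·37.2 = 0.
That is s² + 7.314s + 171.1 = 0, so ω_n = 13.08 rad/s and ζ = 7.314/(2·13.08) = 0.2796.

ζ = 0.28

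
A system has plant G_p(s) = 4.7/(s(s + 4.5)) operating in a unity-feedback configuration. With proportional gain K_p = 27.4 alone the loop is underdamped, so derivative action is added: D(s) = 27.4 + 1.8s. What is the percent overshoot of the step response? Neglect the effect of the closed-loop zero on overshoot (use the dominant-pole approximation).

Forward path: (27.4 + 1.8s)·4.7/(s(s+4.5)). The closed-loop characteristic equation is s² + (4.5 + 4.7·1.8)s + 4.7·27.4 = 0.
That is s² + 12.96s + 128.8 = 0, so ω_n = 11.35 rad/s and ζ = 12.96/(2·11.35) = 0.571.
%OS = 100·exp(−πζ/√(1−ζ²)) = 11.2%.

11.2%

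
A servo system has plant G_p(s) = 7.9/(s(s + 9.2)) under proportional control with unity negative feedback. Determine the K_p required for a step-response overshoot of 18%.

K_p = 11.7

From %OS = 100·exp(−πζ/√(1−ζ²)) = 18%, ζ = −ln(0.18)/√(π²+ln²(0.18)) = 0.4791.
Characteristic equation s² + 9.2s + 7.9K_p = 0 gives ζ = 9.2/(2√(7.9K_p)).
Setting ζ = 0.4791: √(7.9K_p) = 9.2/(2·0.4791) = 9.601, so K_p = 92.18/7.9 = 11.7.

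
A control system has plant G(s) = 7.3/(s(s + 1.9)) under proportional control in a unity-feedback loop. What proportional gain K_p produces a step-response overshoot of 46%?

From %OS = 100·exp(−πζ/√(1−ζ²)) = 46%, ζ = −ln(0.46)/√(π²+ln²(0.46)) = 0.24.
Characteristic equation s² + 1.9s + 7.3K_p = 0 gives ζ = 1.9/(2√(7.3K_p)).
Setting ζ = 0.24: √(7.3K_p) = 1.9/(2·0.24) = 3.959, so K_p = 15.67/7.3 = 2.15.

K_p = 2.15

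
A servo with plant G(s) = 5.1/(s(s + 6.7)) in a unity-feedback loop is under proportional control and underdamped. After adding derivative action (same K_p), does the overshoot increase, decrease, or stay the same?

The derivative term adds K·K_d to the s-coefficient of the characteristic equation, raising 2ζω_n while ω_n is unchanged; ζ increases, so overshoot decreases.

decrease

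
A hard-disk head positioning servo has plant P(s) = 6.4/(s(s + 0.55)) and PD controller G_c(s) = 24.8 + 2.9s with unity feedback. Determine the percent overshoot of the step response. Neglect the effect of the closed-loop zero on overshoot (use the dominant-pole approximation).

Forward path: (24.8 + 2.9s)·6.4/(s(s+0.55)). The closed-loop characteristic equation is s² + (0.55 + 6.4·2.9)s + 6.4·24.8 = 0.
That is s² + 19.11s + 158.7 = 0, so ω_n = 12.6 rad/s and ζ = 19.11/(2·12.6) = 0.7584.
%OS = 100·exp(−πζ/√(1−ζ²)) = 2.58%.

2.58%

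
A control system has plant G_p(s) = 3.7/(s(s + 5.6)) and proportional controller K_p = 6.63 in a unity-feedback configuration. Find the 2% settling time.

T_s ≈ 1.43 s

The closed-loop denominator s² + 5.6s + 24.53 gives ω_n = √24.53 = 4.953 and ζ = 5.6/(2ω_n) = 0.5653.
2% settling time T_s ≈ 4/(ζω_n) = 4/2.8 = 1.43 s.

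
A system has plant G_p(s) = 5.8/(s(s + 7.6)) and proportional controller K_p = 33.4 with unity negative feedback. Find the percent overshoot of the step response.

41%

From 1 + K_pG_p(s) = 0: s² + 7.6s + 193.7 = 0 ⇒ ω_n = 13.92, ζ = 0.273.
%OS = 100·exp(−πζ/√(1−ζ²)) = 100·exp(−π·0.273/√0.9255) = 41%.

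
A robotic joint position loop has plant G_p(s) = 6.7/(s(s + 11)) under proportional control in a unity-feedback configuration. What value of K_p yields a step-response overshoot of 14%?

K_p = 16

From %OS = 100·exp(−πζ/√(1−ζ²)) = 14%, ζ = −ln(0.14)/√(π²+ln²(0.14)) = 0.5305.
Characteristic equation s² + 11s + 6.7K_p = 0 gives ζ = 11/(2√(6.7K_p)).
Setting ζ = 0.5305: √(6.7K_p) = 11/(2·0.5305) = 10.37, so K_p = 107.5/6.7 = 16.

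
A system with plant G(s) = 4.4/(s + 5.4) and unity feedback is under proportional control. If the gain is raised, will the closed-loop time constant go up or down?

The closed-loop bandwidth 5.4+K_p·4.4 grows with K_p, so τ shrinks.

decrease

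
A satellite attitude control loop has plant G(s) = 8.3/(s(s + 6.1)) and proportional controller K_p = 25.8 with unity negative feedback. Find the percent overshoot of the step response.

The closed-loop denominator s² + 6.1s + 214.1 gives ω_n = √214.1 = 14.63 and ζ = 6.1/(2ω_n) = 0.2084.
%OS = 100·exp(−πζ/√(1−ζ²)) = 100·exp(−π·0.2084/√0.9566) = 51.2%.

51.2%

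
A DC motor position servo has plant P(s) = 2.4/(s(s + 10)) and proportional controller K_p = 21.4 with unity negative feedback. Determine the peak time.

T_p = 0.612 s

Closed-loop characteristic equation: s² + 10s + 51.36 = 0, so ω_n = 7.167 rad/s and ζ = 10/(2·7.167) = 0.6977.
Damped frequency ω_d = ω_n√(1−ζ²) = 5.134 rad/s, so peak time T_p = π/ω_d = 0.612 s.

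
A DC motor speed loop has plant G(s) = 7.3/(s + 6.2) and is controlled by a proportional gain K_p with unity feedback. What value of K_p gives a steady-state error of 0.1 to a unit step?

For a type-0 loop with proportional control, e_ss = 1/(1 + K_p·G(0)).
G(0) = 1.177. Require 1/(1 + K_p·1.177) = 0.1, so 1 + 1.177·K_p = 10.
K_p = (10 − 1)/1.177 = 7.64.

K_p = 7.64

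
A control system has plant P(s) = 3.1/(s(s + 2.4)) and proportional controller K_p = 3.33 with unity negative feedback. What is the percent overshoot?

28.2%

Closed-loop characteristic equation: s² + 2.4s + 10.32 = 0, so ω_n = 3.213 rad/s and ζ = 2.4/(2·3.213) = 0.3735.
%OS = 100·exp(−πζ/√(1−ζ²)) = 100·exp(−π·0.3735/√0.8605) = 28.2%.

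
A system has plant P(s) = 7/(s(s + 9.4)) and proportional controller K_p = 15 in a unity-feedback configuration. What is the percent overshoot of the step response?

19.8%

Closed-loop characteristic equation: s² + 9.4s + 105 = 0, so ω_n = 10.25 rad/s and ζ = 9.4/(2·10.25) = 0.4587.
%OS = 100·exp(−πζ/√(1−ζ²)) = 100·exp(−π·0.4587/√0.7896) = 19.8%.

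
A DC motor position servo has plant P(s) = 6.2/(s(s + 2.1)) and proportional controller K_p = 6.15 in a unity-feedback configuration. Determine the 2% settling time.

The closed-loop denominator s² + 2.1s + 38.13 gives ω_n = √38.13 = 6.175 and ζ = 2.1/(2ω_n) = 0.17.
2% settling time T_s ≈ 4/(ζω_n) = 4/1.05 = 3.81 s.

T_s ≈ 3.81 s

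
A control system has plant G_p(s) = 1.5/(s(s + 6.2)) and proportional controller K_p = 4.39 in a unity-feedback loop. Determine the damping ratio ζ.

ζ = 1.21

The closed-loop denominator is s(s+6.2) + 4.39·1.5 = s² + 6.2s + 6.585.
Matching s² + 2ζω_n s + ω_n²: ω_n = √6.585 = 2.566 rad/s and 2ζω_n = 6.2, so ζ = 6.2/(2·2.566) = 1.21.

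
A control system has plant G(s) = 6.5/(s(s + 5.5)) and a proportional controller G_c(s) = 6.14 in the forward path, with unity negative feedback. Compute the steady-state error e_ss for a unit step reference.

The open loop G_c(s)G(s) has a pole at the origin (type 1), so the static position error constant is infinite and e_ss = 1/(1+∞) = 0.

0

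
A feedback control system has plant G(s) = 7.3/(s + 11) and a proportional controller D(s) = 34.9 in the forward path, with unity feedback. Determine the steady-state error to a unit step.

0.0414

The loop is type 0. Static position error constant K_pos = D(0)·G(0) = 34.9·0.6636 = 23.16.
Steady-state error to a unit step: e_ss = 1/(1+K_pos) = 1/24.16 = 0.0414.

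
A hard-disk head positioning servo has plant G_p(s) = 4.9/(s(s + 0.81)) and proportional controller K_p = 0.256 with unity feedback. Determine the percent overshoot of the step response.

From 1 + K_pG_p(s) = 0: s² + 0.81s + 1.254 = 0 ⇒ ω_n = 1.12, ζ = 0.3616.
%OS = 100·exp(−πζ/√(1−ζ²)) = 100·exp(−π·0.3616/√0.8692) = 29.6%.

29.6%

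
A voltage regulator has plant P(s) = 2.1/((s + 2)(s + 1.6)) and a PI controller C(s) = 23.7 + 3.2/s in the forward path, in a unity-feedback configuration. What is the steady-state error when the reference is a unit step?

0

The open loop C(s)P(s) has a pole at the origin (type 1), so the static position error constant is infinite and e_ss = 1/(1+∞) = 0.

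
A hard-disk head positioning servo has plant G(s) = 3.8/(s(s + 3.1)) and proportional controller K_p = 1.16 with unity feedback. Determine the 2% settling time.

From 1 + K_pG(s) = 0: s² + 3.1s + 4.408 = 0 ⇒ ω_n = 2.1, ζ = 0.7383.
2% settling time T_s ≈ 4/(ζω_n) = 4/1.55 = 2.58 s.

T_s ≈ 2.58 s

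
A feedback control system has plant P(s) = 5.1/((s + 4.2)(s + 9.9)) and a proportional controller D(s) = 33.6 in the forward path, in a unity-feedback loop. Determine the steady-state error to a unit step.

The loop is type 0. Static position error constant K_pos = D(0)·P(0) = 33.6·0.1227 = 4.121.
Steady-state error to a unit step: e_ss = 1/(1+K_pos) = 1/5.121 = 0.195.

0.195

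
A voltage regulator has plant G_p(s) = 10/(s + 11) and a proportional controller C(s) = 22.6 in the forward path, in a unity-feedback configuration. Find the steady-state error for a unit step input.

The loop is type 0. Static position error constant K_pos = C(0)·G_p(0) = 22.6·0.9091 = 20.55.
Steady-state error to a unit step: e_ss = 1/(1+K_pos) = 1/21.55 = 0.0464.

0.0464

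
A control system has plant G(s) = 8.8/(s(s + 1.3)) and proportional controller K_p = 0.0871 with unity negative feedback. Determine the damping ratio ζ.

ζ = 0.742

With unity feedback the closed-loop characteristic equation is s² + 1.3s + 0.0871·8.8 = s² + 1.3s + 0.7665 = 0.
Matching s² + 2ζω_n s + ω_n²: ω_n = √0.7665 = 0.8755 rad/s and 2ζω_n = 1.3, so ζ = 1.3/(2·0.8755) = 0.742.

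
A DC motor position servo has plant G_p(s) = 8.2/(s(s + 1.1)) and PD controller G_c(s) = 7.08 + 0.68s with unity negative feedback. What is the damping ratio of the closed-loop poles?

Forward path: (7.08 + 0.68s)·8.2/(s(s+1.1)). The closed-loop characteristic equation is s² + (1.1 + 8.2·0.68)s + 8.2·7.08 = 0.
That is s² + 6.676s + 58.06 = 0, so ω_n = 7.619 rad/s and ζ = 6.676/(2·7.619) = 0.4381.

ζ = 0.438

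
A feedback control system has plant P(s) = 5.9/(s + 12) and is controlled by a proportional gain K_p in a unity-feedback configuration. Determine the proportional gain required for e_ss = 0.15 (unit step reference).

K_p = 11.5

The loop is type 0, so e_ss(step) = 1/(1 + K_pos) with K_pos = K_p·P(0).
P(0) = 0.4917. Require 1/(1 + K_p·0.4917) = 0.15, so 1 + 0.4917·K_p = 6.667.
K_p = (6.667 − 1)/0.4917 = 11.5.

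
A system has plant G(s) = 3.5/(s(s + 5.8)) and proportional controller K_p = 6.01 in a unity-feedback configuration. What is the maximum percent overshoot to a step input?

Closed-loop characteristic equation: s² + 5.8s + 21.04 = 0, so ω_n = 4.586 rad/s and ζ = 5.8/(2·4.586) = 0.6323.
%OS = 100·exp(−πζ/√(1−ζ²)) = 100·exp(−π·0.6323/√0.6002) = 7.7%.

7.7%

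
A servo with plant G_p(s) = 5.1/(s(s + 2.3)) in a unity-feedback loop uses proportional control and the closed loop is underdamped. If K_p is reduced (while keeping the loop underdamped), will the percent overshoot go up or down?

ζ = 2.3/(2√(5.1K_p)) rises as K_p falls; higher damping means less overshoot.

decrease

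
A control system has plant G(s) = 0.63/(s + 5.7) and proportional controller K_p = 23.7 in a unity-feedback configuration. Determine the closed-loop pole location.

s = -20.63

Closed-loop transfer function: T(s) = K_p·G(s)/(1 + K_p·G(s)) = 14.93/(s + 5.7 + 14.93) = 14.93/(s + 20.63).
The closed-loop pole is at s = −20.63.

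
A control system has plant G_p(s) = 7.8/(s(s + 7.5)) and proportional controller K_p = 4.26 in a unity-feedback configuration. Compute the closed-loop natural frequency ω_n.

ω_n = 5.76 rad/s

The closed-loop denominator is s(s+7.5) + 4.26·7.8 = s² + 7.5s + 33.23.
Matching s² + 2ζω_n s + ω_n²: ω_n = √33.23 = 5.764 rad/s and 2ζω_n = 7.5, so ζ = 7.5/(2·5.764) = 0.651.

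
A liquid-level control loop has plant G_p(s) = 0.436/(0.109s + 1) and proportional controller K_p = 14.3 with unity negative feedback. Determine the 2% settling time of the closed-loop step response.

T_s ≈ 0.0603 s

Closed loop: T(s) = K_p·G_p/(1+K_p·G_p) = 6.235/(0.109s + 1 + 6.235), with pole at s = −(1 + 6.235)/0.109 = −66.37.
τ = 1/66.37 = 0.01507 s, so 2% settling time ≈ 4τ = 0.0603 s.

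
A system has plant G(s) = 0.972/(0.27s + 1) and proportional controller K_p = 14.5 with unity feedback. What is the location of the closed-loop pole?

s = -55.9

Closed loop: T(s) = K_p·G/(1+K_p·G) = 14.09/(0.27s + 1 + 14.09), with pole at s = −(1 + 14.09)/0.27 = −55.9.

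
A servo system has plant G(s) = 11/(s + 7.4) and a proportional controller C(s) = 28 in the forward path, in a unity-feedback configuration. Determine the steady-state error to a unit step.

The loop is type 0. Static position error constant K_pos = C(0)·G(0) = 28·1.486 = 41.62.
Steady-state error to a unit step: e_ss = 1/(1+K_pos) = 1/42.62 = 0.0235.

0.0235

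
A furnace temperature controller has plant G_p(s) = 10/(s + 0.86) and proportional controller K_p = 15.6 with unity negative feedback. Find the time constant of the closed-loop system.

Closed-loop transfer function: T(s) = K_p·G_p(s)/(1 + K_p·G_p(s)) = 156/(s + 0.86 + 156) = 156/(s + 156.9).
Time constant τ = 1/156.9 = 0.00638 s.

τ = 0.00638 s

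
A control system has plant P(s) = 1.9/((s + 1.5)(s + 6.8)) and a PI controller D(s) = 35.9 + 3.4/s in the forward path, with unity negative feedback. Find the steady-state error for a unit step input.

The open loop D(s)P(s) has a pole at the origin (type 1), so the static position error constant is infinite and e_ss = 1/(1+∞) = 0.

0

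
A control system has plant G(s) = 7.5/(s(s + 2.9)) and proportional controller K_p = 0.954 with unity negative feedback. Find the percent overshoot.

Closed-loop characteristic equation: s² + 2.9s + 7.155 = 0, so ω_n = 2.675 rad/s and ζ = 2.9/(2·2.675) = 0.5421.
%OS = 100·exp(−πζ/√(1−ζ²)) = 100·exp(−π·0.5421/√0.7061) = 13.2%.

13.2%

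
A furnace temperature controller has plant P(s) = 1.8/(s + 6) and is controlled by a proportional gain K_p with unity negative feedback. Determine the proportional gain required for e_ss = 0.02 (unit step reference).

K_p = 163

Steady-state error for a unit step on this type-0 loop is 1/(1 + K_p·P(0)).
P(0) = 0.3. Require 1/(1 + K_p·0.3) = 0.02, so 1 + 0.3·K_p = 50.
K_p = (50 − 1)/0.3 = 163.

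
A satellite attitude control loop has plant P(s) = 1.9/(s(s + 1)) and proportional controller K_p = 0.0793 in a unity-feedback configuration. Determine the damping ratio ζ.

ζ = 1.29

With unity feedback the closed-loop characteristic equation is s² + 1s + 0.0793·1.9 = s² + 1s + 0.1507 = 0.
Matching s² + 2ζω_n s + ω_n²: ω_n = √0.1507 = 0.3882 rad/s and 2ζω_n = 1, so ζ = 1/(2·0.3882) = 1.29.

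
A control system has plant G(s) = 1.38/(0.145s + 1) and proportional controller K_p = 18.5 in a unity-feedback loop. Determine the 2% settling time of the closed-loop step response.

Closed loop: T(s) = K_p·G/(1+K_p·G) = 25.53/(0.145s + 1 + 25.53), with pole at s = −(1 + 25.53)/0.145 = −183.
τ = 1/183 = 0.005466 s, so 2% settling time ≈ 4τ = 0.0219 s.

T_s ≈ 0.0219 s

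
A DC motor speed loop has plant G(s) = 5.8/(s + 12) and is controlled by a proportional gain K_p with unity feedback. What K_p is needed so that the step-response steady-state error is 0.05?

Steady-state error for a unit step on this type-0 loop is 1/(1 + K_p·G(0)).
G(0) = 0.4833. Require 1/(1 + K_p·0.4833) = 0.05, so 1 + 0.4833·K_p = 20.
K_p = (20 − 1)/0.4833 = 39.3.

K_p = 39.3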